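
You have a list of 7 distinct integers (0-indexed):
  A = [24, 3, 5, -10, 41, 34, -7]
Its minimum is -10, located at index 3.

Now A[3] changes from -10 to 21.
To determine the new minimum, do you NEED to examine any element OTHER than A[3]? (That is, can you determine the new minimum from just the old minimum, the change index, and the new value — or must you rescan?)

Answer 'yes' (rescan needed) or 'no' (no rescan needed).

Old min = -10 at index 3
Change at index 3: -10 -> 21
Index 3 WAS the min and new value 21 > old min -10. Must rescan other elements to find the new min.
Needs rescan: yes

Answer: yes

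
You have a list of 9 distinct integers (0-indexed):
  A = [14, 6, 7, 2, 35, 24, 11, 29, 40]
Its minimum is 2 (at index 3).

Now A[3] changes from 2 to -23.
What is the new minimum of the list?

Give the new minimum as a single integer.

Answer: -23

Derivation:
Old min = 2 (at index 3)
Change: A[3] 2 -> -23
Changed element WAS the min. Need to check: is -23 still <= all others?
  Min of remaining elements: 6
  New min = min(-23, 6) = -23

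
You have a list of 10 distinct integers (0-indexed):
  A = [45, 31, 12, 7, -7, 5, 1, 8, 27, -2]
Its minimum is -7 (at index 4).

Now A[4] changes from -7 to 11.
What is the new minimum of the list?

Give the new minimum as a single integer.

Answer: -2

Derivation:
Old min = -7 (at index 4)
Change: A[4] -7 -> 11
Changed element WAS the min. Need to check: is 11 still <= all others?
  Min of remaining elements: -2
  New min = min(11, -2) = -2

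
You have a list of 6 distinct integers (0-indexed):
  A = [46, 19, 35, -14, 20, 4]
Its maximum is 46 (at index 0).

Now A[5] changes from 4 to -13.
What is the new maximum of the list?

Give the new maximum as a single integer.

Old max = 46 (at index 0)
Change: A[5] 4 -> -13
Changed element was NOT the old max.
  New max = max(old_max, new_val) = max(46, -13) = 46

Answer: 46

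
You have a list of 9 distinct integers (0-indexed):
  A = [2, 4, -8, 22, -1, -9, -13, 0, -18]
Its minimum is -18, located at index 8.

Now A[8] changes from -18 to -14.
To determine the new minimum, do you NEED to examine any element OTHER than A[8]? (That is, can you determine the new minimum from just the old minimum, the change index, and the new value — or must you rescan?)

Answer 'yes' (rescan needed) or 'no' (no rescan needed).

Old min = -18 at index 8
Change at index 8: -18 -> -14
Index 8 WAS the min and new value -14 > old min -18. Must rescan other elements to find the new min.
Needs rescan: yes

Answer: yes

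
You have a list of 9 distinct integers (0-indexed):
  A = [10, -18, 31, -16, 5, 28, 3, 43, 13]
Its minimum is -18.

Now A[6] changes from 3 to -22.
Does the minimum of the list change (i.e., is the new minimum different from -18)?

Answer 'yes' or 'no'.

Old min = -18
Change: A[6] 3 -> -22
Changed element was NOT the min; min changes only if -22 < -18.
New min = -22; changed? yes

Answer: yes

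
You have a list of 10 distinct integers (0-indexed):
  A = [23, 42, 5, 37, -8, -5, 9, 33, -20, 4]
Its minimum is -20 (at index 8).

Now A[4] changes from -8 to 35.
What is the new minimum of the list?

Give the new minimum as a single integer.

Answer: -20

Derivation:
Old min = -20 (at index 8)
Change: A[4] -8 -> 35
Changed element was NOT the old min.
  New min = min(old_min, new_val) = min(-20, 35) = -20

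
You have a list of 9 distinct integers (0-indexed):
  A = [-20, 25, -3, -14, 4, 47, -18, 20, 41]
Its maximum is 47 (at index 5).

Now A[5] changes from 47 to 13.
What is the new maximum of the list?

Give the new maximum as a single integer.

Answer: 41

Derivation:
Old max = 47 (at index 5)
Change: A[5] 47 -> 13
Changed element WAS the max -> may need rescan.
  Max of remaining elements: 41
  New max = max(13, 41) = 41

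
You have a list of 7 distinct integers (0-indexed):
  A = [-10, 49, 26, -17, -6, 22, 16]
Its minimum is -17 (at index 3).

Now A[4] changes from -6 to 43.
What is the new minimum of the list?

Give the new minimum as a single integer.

Old min = -17 (at index 3)
Change: A[4] -6 -> 43
Changed element was NOT the old min.
  New min = min(old_min, new_val) = min(-17, 43) = -17

Answer: -17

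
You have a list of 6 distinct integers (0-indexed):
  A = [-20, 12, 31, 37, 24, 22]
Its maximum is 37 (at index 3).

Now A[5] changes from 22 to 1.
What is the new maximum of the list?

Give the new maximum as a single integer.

Old max = 37 (at index 3)
Change: A[5] 22 -> 1
Changed element was NOT the old max.
  New max = max(old_max, new_val) = max(37, 1) = 37

Answer: 37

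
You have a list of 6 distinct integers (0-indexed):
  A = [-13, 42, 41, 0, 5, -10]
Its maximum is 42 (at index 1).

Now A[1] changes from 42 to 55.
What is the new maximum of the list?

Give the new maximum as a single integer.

Answer: 55

Derivation:
Old max = 42 (at index 1)
Change: A[1] 42 -> 55
Changed element WAS the max -> may need rescan.
  Max of remaining elements: 41
  New max = max(55, 41) = 55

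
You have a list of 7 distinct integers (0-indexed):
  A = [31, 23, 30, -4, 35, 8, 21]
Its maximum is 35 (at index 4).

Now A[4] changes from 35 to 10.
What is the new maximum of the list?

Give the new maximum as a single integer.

Old max = 35 (at index 4)
Change: A[4] 35 -> 10
Changed element WAS the max -> may need rescan.
  Max of remaining elements: 31
  New max = max(10, 31) = 31

Answer: 31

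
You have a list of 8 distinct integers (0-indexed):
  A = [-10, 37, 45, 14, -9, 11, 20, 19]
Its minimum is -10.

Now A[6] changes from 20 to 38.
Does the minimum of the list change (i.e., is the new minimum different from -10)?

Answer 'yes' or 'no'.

Old min = -10
Change: A[6] 20 -> 38
Changed element was NOT the min; min changes only if 38 < -10.
New min = -10; changed? no

Answer: no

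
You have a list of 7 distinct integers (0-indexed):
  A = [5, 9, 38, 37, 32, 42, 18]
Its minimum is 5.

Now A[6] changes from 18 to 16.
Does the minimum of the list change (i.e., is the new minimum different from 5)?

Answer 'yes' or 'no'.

Answer: no

Derivation:
Old min = 5
Change: A[6] 18 -> 16
Changed element was NOT the min; min changes only if 16 < 5.
New min = 5; changed? no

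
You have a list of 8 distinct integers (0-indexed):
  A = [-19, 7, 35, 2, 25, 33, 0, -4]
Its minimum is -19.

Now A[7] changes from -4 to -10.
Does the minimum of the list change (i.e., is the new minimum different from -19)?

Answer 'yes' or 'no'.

Old min = -19
Change: A[7] -4 -> -10
Changed element was NOT the min; min changes only if -10 < -19.
New min = -19; changed? no

Answer: no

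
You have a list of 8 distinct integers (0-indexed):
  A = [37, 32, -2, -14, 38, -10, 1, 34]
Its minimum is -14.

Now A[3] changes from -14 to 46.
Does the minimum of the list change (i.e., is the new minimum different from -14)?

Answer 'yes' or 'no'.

Old min = -14
Change: A[3] -14 -> 46
Changed element was the min; new min must be rechecked.
New min = -10; changed? yes

Answer: yes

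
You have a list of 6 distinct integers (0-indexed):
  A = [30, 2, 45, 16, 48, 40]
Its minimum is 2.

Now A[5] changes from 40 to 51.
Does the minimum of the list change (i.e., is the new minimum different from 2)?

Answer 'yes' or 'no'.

Answer: no

Derivation:
Old min = 2
Change: A[5] 40 -> 51
Changed element was NOT the min; min changes only if 51 < 2.
New min = 2; changed? no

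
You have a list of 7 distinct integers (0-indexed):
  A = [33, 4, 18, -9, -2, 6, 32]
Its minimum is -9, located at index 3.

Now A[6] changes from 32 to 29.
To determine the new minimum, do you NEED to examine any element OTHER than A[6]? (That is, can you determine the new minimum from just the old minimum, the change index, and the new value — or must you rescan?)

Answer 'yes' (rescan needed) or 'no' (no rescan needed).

Answer: no

Derivation:
Old min = -9 at index 3
Change at index 6: 32 -> 29
Index 6 was NOT the min. New min = min(-9, 29). No rescan of other elements needed.
Needs rescan: no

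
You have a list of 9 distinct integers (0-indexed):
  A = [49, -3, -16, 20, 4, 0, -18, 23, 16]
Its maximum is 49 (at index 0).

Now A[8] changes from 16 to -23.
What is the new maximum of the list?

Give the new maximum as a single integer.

Old max = 49 (at index 0)
Change: A[8] 16 -> -23
Changed element was NOT the old max.
  New max = max(old_max, new_val) = max(49, -23) = 49

Answer: 49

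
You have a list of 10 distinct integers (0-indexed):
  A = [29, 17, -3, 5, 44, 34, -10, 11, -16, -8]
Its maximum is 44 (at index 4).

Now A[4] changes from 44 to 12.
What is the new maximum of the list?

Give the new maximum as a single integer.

Old max = 44 (at index 4)
Change: A[4] 44 -> 12
Changed element WAS the max -> may need rescan.
  Max of remaining elements: 34
  New max = max(12, 34) = 34

Answer: 34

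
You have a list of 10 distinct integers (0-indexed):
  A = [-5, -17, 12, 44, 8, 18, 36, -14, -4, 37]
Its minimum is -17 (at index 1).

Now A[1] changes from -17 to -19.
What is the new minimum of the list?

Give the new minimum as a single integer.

Answer: -19

Derivation:
Old min = -17 (at index 1)
Change: A[1] -17 -> -19
Changed element WAS the min. Need to check: is -19 still <= all others?
  Min of remaining elements: -14
  New min = min(-19, -14) = -19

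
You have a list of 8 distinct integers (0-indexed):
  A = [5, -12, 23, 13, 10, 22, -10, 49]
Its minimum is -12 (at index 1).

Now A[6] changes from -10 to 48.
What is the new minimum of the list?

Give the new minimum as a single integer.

Old min = -12 (at index 1)
Change: A[6] -10 -> 48
Changed element was NOT the old min.
  New min = min(old_min, new_val) = min(-12, 48) = -12

Answer: -12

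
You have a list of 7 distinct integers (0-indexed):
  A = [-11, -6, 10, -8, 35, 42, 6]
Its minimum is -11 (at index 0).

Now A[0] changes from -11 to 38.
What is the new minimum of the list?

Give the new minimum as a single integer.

Old min = -11 (at index 0)
Change: A[0] -11 -> 38
Changed element WAS the min. Need to check: is 38 still <= all others?
  Min of remaining elements: -8
  New min = min(38, -8) = -8

Answer: -8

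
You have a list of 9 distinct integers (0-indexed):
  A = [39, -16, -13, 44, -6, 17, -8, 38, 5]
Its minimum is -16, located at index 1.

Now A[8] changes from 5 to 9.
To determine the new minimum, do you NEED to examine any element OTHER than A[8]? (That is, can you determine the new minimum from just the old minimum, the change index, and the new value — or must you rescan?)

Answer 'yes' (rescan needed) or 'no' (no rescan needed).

Old min = -16 at index 1
Change at index 8: 5 -> 9
Index 8 was NOT the min. New min = min(-16, 9). No rescan of other elements needed.
Needs rescan: no

Answer: no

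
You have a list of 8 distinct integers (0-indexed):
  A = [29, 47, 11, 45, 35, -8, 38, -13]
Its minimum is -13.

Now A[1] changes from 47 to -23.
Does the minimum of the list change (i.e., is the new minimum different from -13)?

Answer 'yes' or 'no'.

Answer: yes

Derivation:
Old min = -13
Change: A[1] 47 -> -23
Changed element was NOT the min; min changes only if -23 < -13.
New min = -23; changed? yes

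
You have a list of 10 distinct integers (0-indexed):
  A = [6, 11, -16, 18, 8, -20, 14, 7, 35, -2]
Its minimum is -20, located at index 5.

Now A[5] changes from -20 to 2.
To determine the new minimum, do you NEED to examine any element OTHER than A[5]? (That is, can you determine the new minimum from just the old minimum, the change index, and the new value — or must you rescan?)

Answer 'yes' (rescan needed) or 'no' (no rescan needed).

Answer: yes

Derivation:
Old min = -20 at index 5
Change at index 5: -20 -> 2
Index 5 WAS the min and new value 2 > old min -20. Must rescan other elements to find the new min.
Needs rescan: yes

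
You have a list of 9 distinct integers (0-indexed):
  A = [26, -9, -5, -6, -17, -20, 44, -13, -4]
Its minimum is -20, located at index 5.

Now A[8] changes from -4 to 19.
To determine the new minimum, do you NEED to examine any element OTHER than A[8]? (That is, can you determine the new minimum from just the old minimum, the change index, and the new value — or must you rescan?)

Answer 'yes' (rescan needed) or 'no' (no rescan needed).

Old min = -20 at index 5
Change at index 8: -4 -> 19
Index 8 was NOT the min. New min = min(-20, 19). No rescan of other elements needed.
Needs rescan: no

Answer: no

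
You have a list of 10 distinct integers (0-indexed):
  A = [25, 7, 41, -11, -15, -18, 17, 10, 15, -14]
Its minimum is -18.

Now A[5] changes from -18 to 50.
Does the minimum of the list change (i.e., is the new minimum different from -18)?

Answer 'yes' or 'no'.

Old min = -18
Change: A[5] -18 -> 50
Changed element was the min; new min must be rechecked.
New min = -15; changed? yes

Answer: yes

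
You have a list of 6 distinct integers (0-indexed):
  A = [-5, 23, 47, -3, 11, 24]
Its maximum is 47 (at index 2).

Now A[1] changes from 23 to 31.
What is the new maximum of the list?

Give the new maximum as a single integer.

Old max = 47 (at index 2)
Change: A[1] 23 -> 31
Changed element was NOT the old max.
  New max = max(old_max, new_val) = max(47, 31) = 47

Answer: 47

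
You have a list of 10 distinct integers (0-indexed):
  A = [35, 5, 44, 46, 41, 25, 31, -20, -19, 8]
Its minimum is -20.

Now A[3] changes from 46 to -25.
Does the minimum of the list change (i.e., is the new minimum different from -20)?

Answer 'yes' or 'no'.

Answer: yes

Derivation:
Old min = -20
Change: A[3] 46 -> -25
Changed element was NOT the min; min changes only if -25 < -20.
New min = -25; changed? yes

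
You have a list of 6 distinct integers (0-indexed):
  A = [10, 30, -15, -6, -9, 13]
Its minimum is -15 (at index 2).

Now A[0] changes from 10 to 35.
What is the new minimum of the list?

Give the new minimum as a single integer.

Answer: -15

Derivation:
Old min = -15 (at index 2)
Change: A[0] 10 -> 35
Changed element was NOT the old min.
  New min = min(old_min, new_val) = min(-15, 35) = -15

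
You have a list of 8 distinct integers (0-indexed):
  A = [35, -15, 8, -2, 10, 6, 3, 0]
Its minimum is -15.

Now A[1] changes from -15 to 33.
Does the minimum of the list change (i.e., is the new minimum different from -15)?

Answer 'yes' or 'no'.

Answer: yes

Derivation:
Old min = -15
Change: A[1] -15 -> 33
Changed element was the min; new min must be rechecked.
New min = -2; changed? yes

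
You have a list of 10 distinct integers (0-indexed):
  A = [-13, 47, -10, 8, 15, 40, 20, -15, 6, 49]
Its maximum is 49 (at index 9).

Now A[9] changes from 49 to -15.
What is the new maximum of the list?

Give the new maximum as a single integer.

Answer: 47

Derivation:
Old max = 49 (at index 9)
Change: A[9] 49 -> -15
Changed element WAS the max -> may need rescan.
  Max of remaining elements: 47
  New max = max(-15, 47) = 47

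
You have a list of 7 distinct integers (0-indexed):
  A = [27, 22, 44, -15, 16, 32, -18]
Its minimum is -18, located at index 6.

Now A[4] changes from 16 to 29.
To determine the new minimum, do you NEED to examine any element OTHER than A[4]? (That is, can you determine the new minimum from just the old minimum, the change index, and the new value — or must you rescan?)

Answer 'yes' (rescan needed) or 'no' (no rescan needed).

Old min = -18 at index 6
Change at index 4: 16 -> 29
Index 4 was NOT the min. New min = min(-18, 29). No rescan of other elements needed.
Needs rescan: no

Answer: no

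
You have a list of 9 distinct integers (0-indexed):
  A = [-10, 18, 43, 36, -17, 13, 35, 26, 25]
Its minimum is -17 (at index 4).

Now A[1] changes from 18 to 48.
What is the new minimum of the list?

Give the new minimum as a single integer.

Answer: -17

Derivation:
Old min = -17 (at index 4)
Change: A[1] 18 -> 48
Changed element was NOT the old min.
  New min = min(old_min, new_val) = min(-17, 48) = -17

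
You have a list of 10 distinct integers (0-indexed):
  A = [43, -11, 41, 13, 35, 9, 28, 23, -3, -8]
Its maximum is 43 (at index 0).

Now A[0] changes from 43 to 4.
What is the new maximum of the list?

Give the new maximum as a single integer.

Old max = 43 (at index 0)
Change: A[0] 43 -> 4
Changed element WAS the max -> may need rescan.
  Max of remaining elements: 41
  New max = max(4, 41) = 41

Answer: 41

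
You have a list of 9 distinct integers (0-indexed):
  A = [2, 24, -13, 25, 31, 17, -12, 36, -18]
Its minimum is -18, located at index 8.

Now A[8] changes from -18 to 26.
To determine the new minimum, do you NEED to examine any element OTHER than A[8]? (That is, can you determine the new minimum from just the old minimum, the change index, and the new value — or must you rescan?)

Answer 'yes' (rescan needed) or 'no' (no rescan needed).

Answer: yes

Derivation:
Old min = -18 at index 8
Change at index 8: -18 -> 26
Index 8 WAS the min and new value 26 > old min -18. Must rescan other elements to find the new min.
Needs rescan: yes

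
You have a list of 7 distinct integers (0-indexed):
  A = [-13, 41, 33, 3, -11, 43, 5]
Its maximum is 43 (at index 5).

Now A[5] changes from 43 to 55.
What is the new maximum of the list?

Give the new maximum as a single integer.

Answer: 55

Derivation:
Old max = 43 (at index 5)
Change: A[5] 43 -> 55
Changed element WAS the max -> may need rescan.
  Max of remaining elements: 41
  New max = max(55, 41) = 55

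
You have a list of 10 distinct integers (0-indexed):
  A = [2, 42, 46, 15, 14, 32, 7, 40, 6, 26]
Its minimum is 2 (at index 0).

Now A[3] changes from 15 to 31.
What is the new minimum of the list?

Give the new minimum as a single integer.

Old min = 2 (at index 0)
Change: A[3] 15 -> 31
Changed element was NOT the old min.
  New min = min(old_min, new_val) = min(2, 31) = 2

Answer: 2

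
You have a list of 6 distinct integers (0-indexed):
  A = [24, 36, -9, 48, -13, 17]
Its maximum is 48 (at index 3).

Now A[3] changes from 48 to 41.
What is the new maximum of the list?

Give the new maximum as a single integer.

Answer: 41

Derivation:
Old max = 48 (at index 3)
Change: A[3] 48 -> 41
Changed element WAS the max -> may need rescan.
  Max of remaining elements: 36
  New max = max(41, 36) = 41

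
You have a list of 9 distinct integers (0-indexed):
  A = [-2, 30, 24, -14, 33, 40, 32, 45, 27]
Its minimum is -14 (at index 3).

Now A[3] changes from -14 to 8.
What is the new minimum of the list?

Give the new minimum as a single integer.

Old min = -14 (at index 3)
Change: A[3] -14 -> 8
Changed element WAS the min. Need to check: is 8 still <= all others?
  Min of remaining elements: -2
  New min = min(8, -2) = -2

Answer: -2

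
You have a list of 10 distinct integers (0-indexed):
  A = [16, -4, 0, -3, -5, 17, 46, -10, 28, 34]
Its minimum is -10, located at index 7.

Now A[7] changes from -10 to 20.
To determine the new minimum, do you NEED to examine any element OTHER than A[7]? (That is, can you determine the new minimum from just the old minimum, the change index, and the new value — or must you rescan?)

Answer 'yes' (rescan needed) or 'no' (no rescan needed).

Old min = -10 at index 7
Change at index 7: -10 -> 20
Index 7 WAS the min and new value 20 > old min -10. Must rescan other elements to find the new min.
Needs rescan: yes

Answer: yes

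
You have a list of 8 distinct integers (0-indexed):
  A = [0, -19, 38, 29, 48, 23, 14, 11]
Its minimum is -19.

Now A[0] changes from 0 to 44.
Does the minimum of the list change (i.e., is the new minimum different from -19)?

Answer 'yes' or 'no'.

Old min = -19
Change: A[0] 0 -> 44
Changed element was NOT the min; min changes only if 44 < -19.
New min = -19; changed? no

Answer: no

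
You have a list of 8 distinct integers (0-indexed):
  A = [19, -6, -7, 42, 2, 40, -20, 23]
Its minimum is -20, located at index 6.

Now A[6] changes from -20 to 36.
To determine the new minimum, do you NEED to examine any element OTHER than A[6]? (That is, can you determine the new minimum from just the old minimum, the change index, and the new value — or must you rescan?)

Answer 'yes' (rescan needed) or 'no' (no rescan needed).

Answer: yes

Derivation:
Old min = -20 at index 6
Change at index 6: -20 -> 36
Index 6 WAS the min and new value 36 > old min -20. Must rescan other elements to find the new min.
Needs rescan: yes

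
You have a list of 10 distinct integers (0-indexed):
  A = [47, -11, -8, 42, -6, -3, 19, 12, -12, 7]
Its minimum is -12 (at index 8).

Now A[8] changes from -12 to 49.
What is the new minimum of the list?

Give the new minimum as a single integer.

Old min = -12 (at index 8)
Change: A[8] -12 -> 49
Changed element WAS the min. Need to check: is 49 still <= all others?
  Min of remaining elements: -11
  New min = min(49, -11) = -11

Answer: -11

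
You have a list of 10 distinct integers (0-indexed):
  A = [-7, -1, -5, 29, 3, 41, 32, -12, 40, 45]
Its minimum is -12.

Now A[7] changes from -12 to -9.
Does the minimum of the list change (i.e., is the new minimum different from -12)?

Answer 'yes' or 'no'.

Answer: yes

Derivation:
Old min = -12
Change: A[7] -12 -> -9
Changed element was the min; new min must be rechecked.
New min = -9; changed? yes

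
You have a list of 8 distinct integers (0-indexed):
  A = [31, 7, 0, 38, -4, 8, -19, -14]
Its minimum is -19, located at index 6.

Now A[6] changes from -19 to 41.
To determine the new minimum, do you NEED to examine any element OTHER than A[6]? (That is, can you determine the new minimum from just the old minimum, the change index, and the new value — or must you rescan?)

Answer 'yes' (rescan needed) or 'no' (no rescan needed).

Old min = -19 at index 6
Change at index 6: -19 -> 41
Index 6 WAS the min and new value 41 > old min -19. Must rescan other elements to find the new min.
Needs rescan: yes

Answer: yes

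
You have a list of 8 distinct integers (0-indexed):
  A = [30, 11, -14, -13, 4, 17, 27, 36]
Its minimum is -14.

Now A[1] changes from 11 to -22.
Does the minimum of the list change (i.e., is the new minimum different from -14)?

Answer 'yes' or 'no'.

Answer: yes

Derivation:
Old min = -14
Change: A[1] 11 -> -22
Changed element was NOT the min; min changes only if -22 < -14.
New min = -22; changed? yes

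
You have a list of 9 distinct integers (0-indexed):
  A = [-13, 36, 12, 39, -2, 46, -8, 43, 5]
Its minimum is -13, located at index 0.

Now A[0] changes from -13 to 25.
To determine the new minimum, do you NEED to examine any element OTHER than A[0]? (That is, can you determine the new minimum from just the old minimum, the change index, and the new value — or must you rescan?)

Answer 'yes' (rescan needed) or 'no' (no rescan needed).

Old min = -13 at index 0
Change at index 0: -13 -> 25
Index 0 WAS the min and new value 25 > old min -13. Must rescan other elements to find the new min.
Needs rescan: yes

Answer: yes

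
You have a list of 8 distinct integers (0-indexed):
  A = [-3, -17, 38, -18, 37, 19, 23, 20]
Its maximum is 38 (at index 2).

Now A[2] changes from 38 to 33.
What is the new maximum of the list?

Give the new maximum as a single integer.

Old max = 38 (at index 2)
Change: A[2] 38 -> 33
Changed element WAS the max -> may need rescan.
  Max of remaining elements: 37
  New max = max(33, 37) = 37

Answer: 37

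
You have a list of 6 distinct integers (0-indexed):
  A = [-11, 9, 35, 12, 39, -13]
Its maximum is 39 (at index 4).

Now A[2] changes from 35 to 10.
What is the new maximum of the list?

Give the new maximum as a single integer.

Old max = 39 (at index 4)
Change: A[2] 35 -> 10
Changed element was NOT the old max.
  New max = max(old_max, new_val) = max(39, 10) = 39

Answer: 39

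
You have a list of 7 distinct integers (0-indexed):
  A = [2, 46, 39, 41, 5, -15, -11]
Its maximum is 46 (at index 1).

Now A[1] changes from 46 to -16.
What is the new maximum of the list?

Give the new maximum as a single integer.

Answer: 41

Derivation:
Old max = 46 (at index 1)
Change: A[1] 46 -> -16
Changed element WAS the max -> may need rescan.
  Max of remaining elements: 41
  New max = max(-16, 41) = 41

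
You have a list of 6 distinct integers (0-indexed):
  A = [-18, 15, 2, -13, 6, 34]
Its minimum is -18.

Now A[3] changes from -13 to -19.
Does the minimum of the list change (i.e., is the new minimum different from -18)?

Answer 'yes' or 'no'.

Answer: yes

Derivation:
Old min = -18
Change: A[3] -13 -> -19
Changed element was NOT the min; min changes only if -19 < -18.
New min = -19; changed? yes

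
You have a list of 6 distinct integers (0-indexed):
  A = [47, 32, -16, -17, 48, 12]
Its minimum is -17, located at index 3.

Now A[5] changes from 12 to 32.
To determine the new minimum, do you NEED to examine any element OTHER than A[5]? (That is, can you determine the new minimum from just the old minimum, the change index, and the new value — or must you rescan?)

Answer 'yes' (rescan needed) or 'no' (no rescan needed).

Old min = -17 at index 3
Change at index 5: 12 -> 32
Index 5 was NOT the min. New min = min(-17, 32). No rescan of other elements needed.
Needs rescan: no

Answer: no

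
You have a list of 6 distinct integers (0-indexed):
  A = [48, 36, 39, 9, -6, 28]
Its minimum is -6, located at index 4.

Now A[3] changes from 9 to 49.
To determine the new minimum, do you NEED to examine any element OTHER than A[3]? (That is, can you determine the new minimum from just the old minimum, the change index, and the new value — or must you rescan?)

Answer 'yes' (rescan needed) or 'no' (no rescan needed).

Answer: no

Derivation:
Old min = -6 at index 4
Change at index 3: 9 -> 49
Index 3 was NOT the min. New min = min(-6, 49). No rescan of other elements needed.
Needs rescan: no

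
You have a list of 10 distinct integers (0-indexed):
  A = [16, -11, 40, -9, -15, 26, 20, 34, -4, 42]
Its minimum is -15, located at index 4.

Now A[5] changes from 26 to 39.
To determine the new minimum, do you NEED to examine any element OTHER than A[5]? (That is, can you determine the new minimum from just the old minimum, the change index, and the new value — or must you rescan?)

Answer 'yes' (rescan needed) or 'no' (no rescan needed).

Old min = -15 at index 4
Change at index 5: 26 -> 39
Index 5 was NOT the min. New min = min(-15, 39). No rescan of other elements needed.
Needs rescan: no

Answer: no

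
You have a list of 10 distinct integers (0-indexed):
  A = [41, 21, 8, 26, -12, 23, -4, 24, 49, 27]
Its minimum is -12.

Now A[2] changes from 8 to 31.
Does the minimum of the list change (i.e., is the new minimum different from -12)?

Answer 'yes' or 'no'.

Answer: no

Derivation:
Old min = -12
Change: A[2] 8 -> 31
Changed element was NOT the min; min changes only if 31 < -12.
New min = -12; changed? no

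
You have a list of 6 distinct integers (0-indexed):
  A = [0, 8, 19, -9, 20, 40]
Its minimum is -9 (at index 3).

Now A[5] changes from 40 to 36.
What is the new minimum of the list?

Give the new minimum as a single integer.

Old min = -9 (at index 3)
Change: A[5] 40 -> 36
Changed element was NOT the old min.
  New min = min(old_min, new_val) = min(-9, 36) = -9

Answer: -9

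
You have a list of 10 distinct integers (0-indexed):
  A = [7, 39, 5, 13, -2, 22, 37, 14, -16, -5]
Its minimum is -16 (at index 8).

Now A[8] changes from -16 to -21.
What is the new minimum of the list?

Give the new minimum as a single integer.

Answer: -21

Derivation:
Old min = -16 (at index 8)
Change: A[8] -16 -> -21
Changed element WAS the min. Need to check: is -21 still <= all others?
  Min of remaining elements: -5
  New min = min(-21, -5) = -21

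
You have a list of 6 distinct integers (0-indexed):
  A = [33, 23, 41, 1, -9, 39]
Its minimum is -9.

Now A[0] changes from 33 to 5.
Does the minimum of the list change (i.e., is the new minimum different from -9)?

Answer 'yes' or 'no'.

Old min = -9
Change: A[0] 33 -> 5
Changed element was NOT the min; min changes only if 5 < -9.
New min = -9; changed? no

Answer: no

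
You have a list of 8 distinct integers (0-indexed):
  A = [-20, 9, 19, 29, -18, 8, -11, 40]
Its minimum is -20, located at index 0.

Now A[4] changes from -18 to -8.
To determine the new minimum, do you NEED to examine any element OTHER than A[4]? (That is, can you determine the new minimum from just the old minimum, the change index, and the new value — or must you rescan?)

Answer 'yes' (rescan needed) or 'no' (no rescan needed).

Answer: no

Derivation:
Old min = -20 at index 0
Change at index 4: -18 -> -8
Index 4 was NOT the min. New min = min(-20, -8). No rescan of other elements needed.
Needs rescan: no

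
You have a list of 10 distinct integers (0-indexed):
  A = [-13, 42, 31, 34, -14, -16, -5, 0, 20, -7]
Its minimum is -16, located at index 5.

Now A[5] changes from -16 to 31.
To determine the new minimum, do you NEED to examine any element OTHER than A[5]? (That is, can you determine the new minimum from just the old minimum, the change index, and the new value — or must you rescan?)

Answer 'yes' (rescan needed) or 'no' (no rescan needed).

Answer: yes

Derivation:
Old min = -16 at index 5
Change at index 5: -16 -> 31
Index 5 WAS the min and new value 31 > old min -16. Must rescan other elements to find the new min.
Needs rescan: yes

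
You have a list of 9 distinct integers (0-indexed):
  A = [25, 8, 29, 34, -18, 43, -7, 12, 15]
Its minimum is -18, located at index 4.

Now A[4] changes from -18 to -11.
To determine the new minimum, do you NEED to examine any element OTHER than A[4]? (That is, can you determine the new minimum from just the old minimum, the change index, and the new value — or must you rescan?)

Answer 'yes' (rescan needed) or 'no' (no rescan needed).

Old min = -18 at index 4
Change at index 4: -18 -> -11
Index 4 WAS the min and new value -11 > old min -18. Must rescan other elements to find the new min.
Needs rescan: yes

Answer: yes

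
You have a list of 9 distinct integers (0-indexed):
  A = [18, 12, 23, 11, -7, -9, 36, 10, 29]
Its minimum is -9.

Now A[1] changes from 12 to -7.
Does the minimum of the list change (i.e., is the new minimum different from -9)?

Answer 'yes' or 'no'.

Answer: no

Derivation:
Old min = -9
Change: A[1] 12 -> -7
Changed element was NOT the min; min changes only if -7 < -9.
New min = -9; changed? no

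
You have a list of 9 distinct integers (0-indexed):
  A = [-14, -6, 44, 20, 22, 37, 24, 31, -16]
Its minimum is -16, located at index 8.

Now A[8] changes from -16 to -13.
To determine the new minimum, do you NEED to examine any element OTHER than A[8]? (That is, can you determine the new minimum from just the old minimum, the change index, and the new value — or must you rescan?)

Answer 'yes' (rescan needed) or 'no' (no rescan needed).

Old min = -16 at index 8
Change at index 8: -16 -> -13
Index 8 WAS the min and new value -13 > old min -16. Must rescan other elements to find the new min.
Needs rescan: yes

Answer: yes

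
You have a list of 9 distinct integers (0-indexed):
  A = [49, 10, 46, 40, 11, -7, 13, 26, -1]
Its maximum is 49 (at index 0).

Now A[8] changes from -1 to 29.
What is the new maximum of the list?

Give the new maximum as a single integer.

Old max = 49 (at index 0)
Change: A[8] -1 -> 29
Changed element was NOT the old max.
  New max = max(old_max, new_val) = max(49, 29) = 49

Answer: 49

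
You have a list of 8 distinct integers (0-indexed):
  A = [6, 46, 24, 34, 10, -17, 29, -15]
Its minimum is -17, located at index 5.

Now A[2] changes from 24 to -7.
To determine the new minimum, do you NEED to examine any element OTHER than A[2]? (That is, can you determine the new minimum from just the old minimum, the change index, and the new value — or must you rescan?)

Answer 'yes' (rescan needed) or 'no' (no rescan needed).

Answer: no

Derivation:
Old min = -17 at index 5
Change at index 2: 24 -> -7
Index 2 was NOT the min. New min = min(-17, -7). No rescan of other elements needed.
Needs rescan: no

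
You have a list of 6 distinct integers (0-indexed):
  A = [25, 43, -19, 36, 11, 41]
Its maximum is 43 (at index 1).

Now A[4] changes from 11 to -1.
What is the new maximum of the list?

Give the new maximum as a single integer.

Old max = 43 (at index 1)
Change: A[4] 11 -> -1
Changed element was NOT the old max.
  New max = max(old_max, new_val) = max(43, -1) = 43

Answer: 43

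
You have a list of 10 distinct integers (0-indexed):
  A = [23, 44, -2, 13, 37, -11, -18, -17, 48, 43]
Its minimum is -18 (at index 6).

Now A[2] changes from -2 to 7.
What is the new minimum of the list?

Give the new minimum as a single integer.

Answer: -18

Derivation:
Old min = -18 (at index 6)
Change: A[2] -2 -> 7
Changed element was NOT the old min.
  New min = min(old_min, new_val) = min(-18, 7) = -18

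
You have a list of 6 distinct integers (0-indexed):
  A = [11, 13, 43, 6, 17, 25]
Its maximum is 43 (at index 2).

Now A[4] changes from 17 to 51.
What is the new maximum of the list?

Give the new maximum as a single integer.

Answer: 51

Derivation:
Old max = 43 (at index 2)
Change: A[4] 17 -> 51
Changed element was NOT the old max.
  New max = max(old_max, new_val) = max(43, 51) = 51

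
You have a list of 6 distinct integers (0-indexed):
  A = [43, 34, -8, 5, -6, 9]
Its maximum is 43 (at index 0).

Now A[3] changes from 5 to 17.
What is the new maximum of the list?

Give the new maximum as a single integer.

Answer: 43

Derivation:
Old max = 43 (at index 0)
Change: A[3] 5 -> 17
Changed element was NOT the old max.
  New max = max(old_max, new_val) = max(43, 17) = 43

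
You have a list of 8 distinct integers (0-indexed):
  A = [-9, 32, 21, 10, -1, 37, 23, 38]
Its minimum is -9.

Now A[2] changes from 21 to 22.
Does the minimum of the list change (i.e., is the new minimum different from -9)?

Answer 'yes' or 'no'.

Old min = -9
Change: A[2] 21 -> 22
Changed element was NOT the min; min changes only if 22 < -9.
New min = -9; changed? no

Answer: no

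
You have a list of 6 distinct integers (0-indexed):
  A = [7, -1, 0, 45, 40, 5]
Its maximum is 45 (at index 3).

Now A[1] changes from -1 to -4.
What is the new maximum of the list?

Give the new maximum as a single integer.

Answer: 45

Derivation:
Old max = 45 (at index 3)
Change: A[1] -1 -> -4
Changed element was NOT the old max.
  New max = max(old_max, new_val) = max(45, -4) = 45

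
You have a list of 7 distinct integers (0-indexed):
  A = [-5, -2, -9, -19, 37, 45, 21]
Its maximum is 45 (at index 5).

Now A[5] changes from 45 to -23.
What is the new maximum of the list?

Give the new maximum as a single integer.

Old max = 45 (at index 5)
Change: A[5] 45 -> -23
Changed element WAS the max -> may need rescan.
  Max of remaining elements: 37
  New max = max(-23, 37) = 37

Answer: 37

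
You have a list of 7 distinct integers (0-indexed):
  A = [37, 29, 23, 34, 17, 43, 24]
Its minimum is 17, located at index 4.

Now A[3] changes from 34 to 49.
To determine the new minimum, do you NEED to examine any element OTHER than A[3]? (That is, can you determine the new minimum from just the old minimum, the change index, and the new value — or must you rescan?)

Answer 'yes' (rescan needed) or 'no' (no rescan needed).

Answer: no

Derivation:
Old min = 17 at index 4
Change at index 3: 34 -> 49
Index 3 was NOT the min. New min = min(17, 49). No rescan of other elements needed.
Needs rescan: no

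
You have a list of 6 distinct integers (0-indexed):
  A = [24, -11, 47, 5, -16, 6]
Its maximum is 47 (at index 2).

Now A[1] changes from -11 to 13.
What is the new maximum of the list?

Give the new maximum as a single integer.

Old max = 47 (at index 2)
Change: A[1] -11 -> 13
Changed element was NOT the old max.
  New max = max(old_max, new_val) = max(47, 13) = 47

Answer: 47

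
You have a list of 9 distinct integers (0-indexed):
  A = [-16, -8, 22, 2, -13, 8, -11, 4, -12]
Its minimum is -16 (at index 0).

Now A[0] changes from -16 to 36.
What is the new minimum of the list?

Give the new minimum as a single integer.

Answer: -13

Derivation:
Old min = -16 (at index 0)
Change: A[0] -16 -> 36
Changed element WAS the min. Need to check: is 36 still <= all others?
  Min of remaining elements: -13
  New min = min(36, -13) = -13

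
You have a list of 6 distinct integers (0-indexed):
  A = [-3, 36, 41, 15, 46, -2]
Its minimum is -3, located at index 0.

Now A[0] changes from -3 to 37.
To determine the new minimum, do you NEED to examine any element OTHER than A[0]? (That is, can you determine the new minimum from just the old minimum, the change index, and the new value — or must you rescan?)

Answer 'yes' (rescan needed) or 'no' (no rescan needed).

Answer: yes

Derivation:
Old min = -3 at index 0
Change at index 0: -3 -> 37
Index 0 WAS the min and new value 37 > old min -3. Must rescan other elements to find the new min.
Needs rescan: yes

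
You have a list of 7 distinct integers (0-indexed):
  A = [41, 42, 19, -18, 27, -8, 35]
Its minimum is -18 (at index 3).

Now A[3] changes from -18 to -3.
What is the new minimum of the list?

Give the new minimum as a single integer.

Old min = -18 (at index 3)
Change: A[3] -18 -> -3
Changed element WAS the min. Need to check: is -3 still <= all others?
  Min of remaining elements: -8
  New min = min(-3, -8) = -8

Answer: -8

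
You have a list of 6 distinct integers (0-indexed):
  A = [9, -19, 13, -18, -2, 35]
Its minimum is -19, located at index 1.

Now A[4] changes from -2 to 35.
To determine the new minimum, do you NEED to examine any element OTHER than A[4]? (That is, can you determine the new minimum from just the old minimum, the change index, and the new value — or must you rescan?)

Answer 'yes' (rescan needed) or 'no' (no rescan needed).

Old min = -19 at index 1
Change at index 4: -2 -> 35
Index 4 was NOT the min. New min = min(-19, 35). No rescan of other elements needed.
Needs rescan: no

Answer: no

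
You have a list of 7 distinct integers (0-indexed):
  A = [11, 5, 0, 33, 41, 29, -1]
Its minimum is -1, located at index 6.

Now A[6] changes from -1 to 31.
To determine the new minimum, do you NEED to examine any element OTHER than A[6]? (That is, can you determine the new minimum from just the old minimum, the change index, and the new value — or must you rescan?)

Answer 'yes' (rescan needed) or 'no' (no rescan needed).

Answer: yes

Derivation:
Old min = -1 at index 6
Change at index 6: -1 -> 31
Index 6 WAS the min and new value 31 > old min -1. Must rescan other elements to find the new min.
Needs rescan: yes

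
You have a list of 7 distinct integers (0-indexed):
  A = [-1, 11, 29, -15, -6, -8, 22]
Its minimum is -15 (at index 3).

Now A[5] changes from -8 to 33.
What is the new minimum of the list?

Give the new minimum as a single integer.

Old min = -15 (at index 3)
Change: A[5] -8 -> 33
Changed element was NOT the old min.
  New min = min(old_min, new_val) = min(-15, 33) = -15

Answer: -15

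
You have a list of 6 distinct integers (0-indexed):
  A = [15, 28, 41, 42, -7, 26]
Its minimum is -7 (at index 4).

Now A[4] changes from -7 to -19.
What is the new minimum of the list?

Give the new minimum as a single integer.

Answer: -19

Derivation:
Old min = -7 (at index 4)
Change: A[4] -7 -> -19
Changed element WAS the min. Need to check: is -19 still <= all others?
  Min of remaining elements: 15
  New min = min(-19, 15) = -19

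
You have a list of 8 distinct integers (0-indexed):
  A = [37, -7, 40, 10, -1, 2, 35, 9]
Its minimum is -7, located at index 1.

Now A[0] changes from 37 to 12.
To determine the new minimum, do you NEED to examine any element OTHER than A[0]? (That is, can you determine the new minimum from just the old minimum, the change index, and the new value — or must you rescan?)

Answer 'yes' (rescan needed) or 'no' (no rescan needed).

Old min = -7 at index 1
Change at index 0: 37 -> 12
Index 0 was NOT the min. New min = min(-7, 12). No rescan of other elements needed.
Needs rescan: no

Answer: no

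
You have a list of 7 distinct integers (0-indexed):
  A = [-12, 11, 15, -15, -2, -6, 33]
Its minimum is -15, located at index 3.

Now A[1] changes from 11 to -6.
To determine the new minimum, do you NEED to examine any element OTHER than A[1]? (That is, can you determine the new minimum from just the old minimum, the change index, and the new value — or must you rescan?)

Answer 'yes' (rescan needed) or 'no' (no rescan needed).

Old min = -15 at index 3
Change at index 1: 11 -> -6
Index 1 was NOT the min. New min = min(-15, -6). No rescan of other elements needed.
Needs rescan: no

Answer: no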